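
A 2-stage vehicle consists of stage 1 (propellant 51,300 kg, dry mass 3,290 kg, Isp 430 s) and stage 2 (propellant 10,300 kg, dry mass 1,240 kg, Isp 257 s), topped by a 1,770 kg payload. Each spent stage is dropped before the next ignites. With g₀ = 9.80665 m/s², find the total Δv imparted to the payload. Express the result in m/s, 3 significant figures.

Ignition mass of stage 1 = 51,300+3,290 + 10,300+1,240 + 1,770 = 67,900 kg.
Stage 1: m₀ = 67,900 kg, m_f = 67,900 − 51,300 = 16,600 kg; Δv = 430×9.80665×ln(4.09) = 4216.9×1.4086 ≈ 5940 m/s.
Stage 2: m₀ = 13,310 kg, m_f = 13,310 − 10,300 = 3,010 kg; Δv = 257×9.80665×ln(4.422) = 2520.3×1.4866 ≈ 3747 m/s.
Total Δv = 5940 + 3747 = 9687 m/s.

Δv ≈ 9690 m/s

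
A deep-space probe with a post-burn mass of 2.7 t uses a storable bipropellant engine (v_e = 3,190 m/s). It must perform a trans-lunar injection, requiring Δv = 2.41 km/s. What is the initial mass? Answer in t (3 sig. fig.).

initial mass ≈ 5.75 t

Using Δv = v_e ln(m₀/m_f): m₀/m_f = exp(Δv / v_e) = exp(2410 / 3190.0) = exp(0.7555) = 2.1286.
m₀ = m_f × 2.1286 = 2.7 × 2.1286 = 5.74722 t.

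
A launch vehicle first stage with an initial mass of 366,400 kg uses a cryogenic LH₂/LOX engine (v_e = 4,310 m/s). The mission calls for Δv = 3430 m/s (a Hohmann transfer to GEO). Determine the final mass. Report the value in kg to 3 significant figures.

final mass ≈ 165000 kg

By the Tsiolkovsky rocket equation, m₀/m_f = exp(Δv / v_e) = exp(3430 / 4310.0) = exp(0.7958) = 2.2163.
m_f = m₀ / 2.2163 = 366,400 / 2.2163 = 165,321 kg.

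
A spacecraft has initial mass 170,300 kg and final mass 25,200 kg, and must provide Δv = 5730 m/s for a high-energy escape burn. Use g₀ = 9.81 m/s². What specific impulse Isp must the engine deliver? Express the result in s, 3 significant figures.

ln(m₀/m_f) = ln(170300/25200) = ln(6.758) = 1.9107.
v_e = Δv / ln(m₀/m_f) = 5730 / 1.9107 = 2998.9 m/s.
Isp = v_e / g₀ = 2998.9 / 9.81 = 305.7 s.

Isp ≈ 306 s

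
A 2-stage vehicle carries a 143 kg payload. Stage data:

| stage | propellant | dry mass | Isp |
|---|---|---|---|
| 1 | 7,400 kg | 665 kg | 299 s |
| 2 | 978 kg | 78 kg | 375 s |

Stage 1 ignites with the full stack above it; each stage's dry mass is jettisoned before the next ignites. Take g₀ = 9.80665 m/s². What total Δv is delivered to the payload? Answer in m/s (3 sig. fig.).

Ignition mass of stage 1 = 7,400+665 + 978+78 + 143 = 9,264 kg.
Stage 1: m₀ = 9,264 kg, m_f = 9,264 − 7,400 = 1,864 kg; Δv = 299×9.80665×ln(4.97) = 2932.2×1.6034 ≈ 4702 m/s.
Stage 2: m₀ = 1,199 kg, m_f = 1,199 − 978 = 221 kg; Δv = 375×9.80665×ln(5.425) = 3677.5×1.6911 ≈ 6219 m/s.
Total Δv = 4702 + 6219 = 10921 m/s.

Δv ≈ 10900 m/s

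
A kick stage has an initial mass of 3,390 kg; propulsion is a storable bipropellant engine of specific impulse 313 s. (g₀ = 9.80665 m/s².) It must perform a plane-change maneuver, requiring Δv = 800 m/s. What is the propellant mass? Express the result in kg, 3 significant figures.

propellant mass ≈ 778 kg

v_e = Isp · g₀ = 313 × 9.80665 = 3069.5 m/s.
From the ideal rocket equation, m₀/m_f = exp(Δv / v_e) = exp(800 / 3069.5) = exp(0.2606) = 1.2977.
m_f = 3,390 / 1.2977 = 2,612.31 kg, so propellant = m₀ − m_f = 3,390 − 2,612.31 = 777.69 kg.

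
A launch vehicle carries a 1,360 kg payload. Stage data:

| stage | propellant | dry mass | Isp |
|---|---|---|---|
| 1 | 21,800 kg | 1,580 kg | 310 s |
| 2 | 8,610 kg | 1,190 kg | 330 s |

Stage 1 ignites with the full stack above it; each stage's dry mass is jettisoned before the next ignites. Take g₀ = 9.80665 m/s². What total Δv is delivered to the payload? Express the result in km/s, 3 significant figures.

Δv ≈ 7.81 km/s

Ignition mass of stage 1 = 21,800+1,580 + 8,610+1,190 + 1,360 = 34,540 kg.
Stage 1: m₀ = 34,540 kg, m_f = 34,540 − 21,800 = 12,740 kg; Δv = 310×9.80665×ln(2.711) = 3040.1×0.9974 ≈ 3032 m/s.
Stage 2: m₀ = 11,160 kg, m_f = 11,160 − 8,610 = 2,550 kg; Δv = 330×9.80665×ln(4.376) = 3236.2×1.4762 ≈ 4777 m/s.
Total Δv = 3032 + 4777 = 7809 m/s.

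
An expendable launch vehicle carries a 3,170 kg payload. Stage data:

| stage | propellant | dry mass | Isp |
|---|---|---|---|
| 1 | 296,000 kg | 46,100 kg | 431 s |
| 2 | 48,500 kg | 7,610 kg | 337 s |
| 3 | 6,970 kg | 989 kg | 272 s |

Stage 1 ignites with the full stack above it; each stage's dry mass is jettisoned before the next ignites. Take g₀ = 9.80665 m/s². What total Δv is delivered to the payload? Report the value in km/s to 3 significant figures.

Ignition mass of stage 1 = 296,000+46,100 + 48,500+7,610 + 6,970+989 + 3,170 = 409,339 kg.
Stage 1: m₀ = 409,339 kg, m_f = 409,339 − 296,000 = 113,339 kg; Δv = 431×9.80665×ln(3.612) = 4226.7×1.2842 ≈ 5428 m/s.
Stage 2: m₀ = 67,239 kg, m_f = 67,239 − 48,500 = 18,739 kg; Δv = 337×9.80665×ln(3.588) = 3304.8×1.2776 ≈ 4222 m/s.
Stage 3: m₀ = 11,129 kg, m_f = 11,129 − 6,970 = 4,159 kg; Δv = 272×9.80665×ln(2.676) = 2667.4×0.9843 ≈ 2625 m/s.
Total Δv = 5428 + 4222 + 2625 = 12275 m/s.

Δv ≈ 12.3 km/s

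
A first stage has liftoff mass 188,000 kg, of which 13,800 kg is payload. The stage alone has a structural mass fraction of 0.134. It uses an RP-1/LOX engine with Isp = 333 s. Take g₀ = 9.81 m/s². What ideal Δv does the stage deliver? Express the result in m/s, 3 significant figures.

Stage wet mass = m₀ − payload = 188,000 − 13,800 = 174,200 kg.
Stage dry mass = ε × stage wet mass = 0.134 × 174,200 = 23,342.8 kg.
Burnout mass m_f = stage dry + payload = 23,342.8 + 13,800 = 37,142.8 kg.
v_e = Isp · g₀ = 333 × 9.81 = 3266.7 m/s.
Rocket equation: Δv = v_e · ln(188,000/37,142.8) = 3266.7 × ln(5.062) = 3266.7 × 1.6217 ≈ 5298 m/s.

Δv ≈ 5300 m/s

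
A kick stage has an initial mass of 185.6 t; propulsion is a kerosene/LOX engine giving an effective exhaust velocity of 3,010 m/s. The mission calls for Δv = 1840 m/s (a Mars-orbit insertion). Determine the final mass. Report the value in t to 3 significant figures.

m₀/m_f = exp(Δv / v_e) = exp(1840 / 3010.0) = exp(0.6113) = 1.8428.
m_f = m₀ / 1.8428 = 185.6 / 1.8428 = 100.716 t.

final mass ≈ 101 t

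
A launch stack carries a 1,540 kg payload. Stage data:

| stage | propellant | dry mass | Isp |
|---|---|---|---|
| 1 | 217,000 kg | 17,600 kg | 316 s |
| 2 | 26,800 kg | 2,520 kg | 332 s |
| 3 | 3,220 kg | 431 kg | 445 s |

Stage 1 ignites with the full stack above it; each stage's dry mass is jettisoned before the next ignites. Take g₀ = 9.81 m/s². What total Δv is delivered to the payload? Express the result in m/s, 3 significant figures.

Δv ≈ 14200 m/s

Ignition mass of stage 1 = 217,000+17,600 + 26,800+2,520 + 3,220+431 + 1,540 = 269,111 kg.
Stage 1: m₀ = 269,111 kg, m_f = 269,111 − 217,000 = 52,111 kg; Δv = 316×9.81×ln(5.164) = 3100.0×1.6417 ≈ 5089 m/s.
Stage 2: m₀ = 34,511 kg, m_f = 34,511 − 26,800 = 7,711 kg; Δv = 332×9.81×ln(4.476) = 3256.9×1.4986 ≈ 4881 m/s.
Stage 3: m₀ = 5,191 kg, m_f = 5,191 − 3,220 = 1,971 kg; Δv = 445×9.81×ln(2.634) = 4365.4×0.9684 ≈ 4227 m/s.
Total Δv = 5089 + 4881 + 4227 = 14197 m/s.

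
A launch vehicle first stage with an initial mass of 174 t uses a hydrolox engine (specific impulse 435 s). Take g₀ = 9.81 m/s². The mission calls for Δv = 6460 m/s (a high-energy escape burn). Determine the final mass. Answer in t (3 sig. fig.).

final mass ≈ 38.3 t

v_e = Isp · g₀ = 435 × 9.81 = 4267.4 m/s.
m₀/m_f = exp(Δv / v_e) = exp(6460 / 4267.4) = exp(1.5138) = 4.5441.
m_f = m₀ / 4.5441 = 174 / 4.5441 = 38.2914 t.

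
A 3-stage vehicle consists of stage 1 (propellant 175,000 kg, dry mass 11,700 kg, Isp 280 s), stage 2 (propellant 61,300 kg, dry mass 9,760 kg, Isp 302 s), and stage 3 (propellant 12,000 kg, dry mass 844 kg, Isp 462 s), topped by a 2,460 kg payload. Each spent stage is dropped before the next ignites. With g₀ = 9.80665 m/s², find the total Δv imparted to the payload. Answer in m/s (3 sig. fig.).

Δv ≈ 13400 m/s

Ignition mass of stage 1 = 175,000+11,700 + 61,300+9,760 + 12,000+844 + 2,460 = 273,064 kg.
Stage 1: m₀ = 273,064 kg, m_f = 273,064 − 175,000 = 98,064 kg; Δv = 280×9.80665×ln(2.785) = 2745.9×1.0241 ≈ 2812 m/s.
Stage 2: m₀ = 86,364 kg, m_f = 86,364 − 61,300 = 25,064 kg; Δv = 302×9.80665×ln(3.446) = 2961.6×1.2371 ≈ 3664 m/s.
Stage 3: m₀ = 15,304 kg, m_f = 15,304 − 12,000 = 3,304 kg; Δv = 462×9.80665×ln(4.632) = 4530.7×1.5330 ≈ 6945 m/s.
Total Δv = 2812 + 3664 + 6945 = 13421 m/s.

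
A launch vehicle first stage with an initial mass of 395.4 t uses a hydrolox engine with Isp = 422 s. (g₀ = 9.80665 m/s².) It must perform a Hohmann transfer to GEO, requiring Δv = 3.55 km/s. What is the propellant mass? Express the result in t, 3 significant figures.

propellant mass ≈ 228 t

v_e = Isp · g₀ = 422 × 9.80665 = 4138.4 m/s.
Using Δv = v_e ln(m₀/m_f): m₀/m_f = exp(Δv / v_e) = exp(3550 / 4138.4) = exp(0.8578) = 2.3580.
m_f = 395.4 / 2.3580 = 167.684 t, so propellant = m₀ − m_f = 395.4 − 167.684 = 227.716 t.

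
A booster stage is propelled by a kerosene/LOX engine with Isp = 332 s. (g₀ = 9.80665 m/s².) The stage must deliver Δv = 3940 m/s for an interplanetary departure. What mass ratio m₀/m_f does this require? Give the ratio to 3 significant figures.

mass ratio ≈ 3.35

v_e = Isp · g₀ = 332 × 9.80665 = 3255.8 m/s.
m₀/m_f = exp(Δv / v_e) = exp(3940 / 3255.8) = exp(1.2101) = 3.3540.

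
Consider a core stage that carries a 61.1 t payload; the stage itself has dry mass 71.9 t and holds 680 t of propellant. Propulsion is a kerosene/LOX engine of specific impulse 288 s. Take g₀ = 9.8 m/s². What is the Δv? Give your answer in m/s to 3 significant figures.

Δv ≈ 5110 m/s

v_e = Isp · g₀ = 288 × 9.8 = 2822.4 m/s.
m₀ = payload + dry + propellant = 61.1 + 71.9 + 680 = 813 t.
m_f = payload + dry = 61.1 + 71.9 = 133 t.
Δv = v_e · ln(m₀/m_f) = 2822.4 × ln(6.113) = 2822.4 × 1.8104 ≈ 5109.6 m/s.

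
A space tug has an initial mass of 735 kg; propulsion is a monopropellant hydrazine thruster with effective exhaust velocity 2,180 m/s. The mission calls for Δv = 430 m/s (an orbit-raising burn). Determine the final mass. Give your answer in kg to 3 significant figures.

final mass ≈ 603 kg

Rocket equation: m₀/m_f = exp(Δv / v_e) = exp(430 / 2180.0) = exp(0.1972) = 1.2180.
m_f = m₀ / 1.2180 = 735 / 1.2180 = 603.448 kg.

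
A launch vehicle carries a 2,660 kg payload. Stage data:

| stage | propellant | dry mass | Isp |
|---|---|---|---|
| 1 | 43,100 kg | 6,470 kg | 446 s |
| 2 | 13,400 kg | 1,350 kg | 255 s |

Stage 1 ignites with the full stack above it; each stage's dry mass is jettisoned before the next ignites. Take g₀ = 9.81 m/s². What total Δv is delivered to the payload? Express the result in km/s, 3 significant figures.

Ignition mass of stage 1 = 43,100+6,470 + 13,400+1,350 + 2,660 = 66,980 kg.
Stage 1: m₀ = 66,980 kg, m_f = 66,980 − 43,100 = 23,880 kg; Δv = 446×9.81×ln(2.805) = 4375.3×1.0314 ≈ 4512 m/s.
Stage 2: m₀ = 17,410 kg, m_f = 17,410 − 13,400 = 4,010 kg; Δv = 255×9.81×ln(4.342) = 2501.6×1.4683 ≈ 3673 m/s.
Total Δv = 4512 + 3673 = 8185 m/s.

Δv ≈ 8.19 km/s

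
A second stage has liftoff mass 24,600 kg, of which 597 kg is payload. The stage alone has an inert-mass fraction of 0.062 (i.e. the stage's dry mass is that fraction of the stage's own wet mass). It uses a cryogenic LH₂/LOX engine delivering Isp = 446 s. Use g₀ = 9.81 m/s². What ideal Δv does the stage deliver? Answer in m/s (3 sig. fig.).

Δv ≈ 10800 m/s

Stage wet mass = m₀ − payload = 24,600 − 597 = 24,003 kg.
Stage dry mass = ε × stage wet mass = 0.062 × 24,003 = 1,488.19 kg.
Burnout mass m_f = stage dry + payload = 1,488.19 + 597 = 2,085.19 kg.
v_e = Isp · g₀ = 446 × 9.81 = 4375.3 m/s.
Rocket equation: Δv = v_e · ln(24,600/2,085.19) = 4375.3 × ln(11.8) = 4375.3 × 2.4679 ≈ 10798 m/s.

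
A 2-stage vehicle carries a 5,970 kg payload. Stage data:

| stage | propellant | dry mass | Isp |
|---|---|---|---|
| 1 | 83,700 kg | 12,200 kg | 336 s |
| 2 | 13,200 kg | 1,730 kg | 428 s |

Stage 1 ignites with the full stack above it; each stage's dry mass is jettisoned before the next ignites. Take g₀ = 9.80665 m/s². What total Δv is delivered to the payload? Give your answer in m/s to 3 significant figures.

Ignition mass of stage 1 = 83,700+12,200 + 13,200+1,730 + 5,970 = 116,800 kg.
Stage 1: m₀ = 116,800 kg, m_f = 116,800 − 83,700 = 33,100 kg; Δv = 336×9.80665×ln(3.529) = 3295.0×1.2609 ≈ 4155 m/s.
Stage 2: m₀ = 20,900 kg, m_f = 20,900 − 13,200 = 7,700 kg; Δv = 428×9.80665×ln(2.714) = 4197.2×0.9985 ≈ 4191 m/s.
Total Δv = 4155 + 4191 = 8346 m/s.

Δv ≈ 8350 m/s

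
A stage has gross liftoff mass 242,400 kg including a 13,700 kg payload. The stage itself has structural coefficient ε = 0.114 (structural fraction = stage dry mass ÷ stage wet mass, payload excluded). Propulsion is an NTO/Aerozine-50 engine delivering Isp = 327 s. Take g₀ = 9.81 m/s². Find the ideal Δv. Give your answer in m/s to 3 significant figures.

Stage wet mass = m₀ − payload = 242,400 − 13,700 = 228,700 kg.
Stage dry mass = ε × stage wet mass = 0.114 × 228,700 = 26,071.8 kg.
Burnout mass m_f = stage dry + payload = 26,071.8 + 13,700 = 39,771.8 kg.
v_e = Isp · g₀ = 327 × 9.81 = 3207.9 m/s.
Δv = v_e · ln(242,400/39,771.8) = 3207.9 × ln(6.095) = 3207.9 × 1.8074 ≈ 5798 m/s.

Δv ≈ 5800 m/s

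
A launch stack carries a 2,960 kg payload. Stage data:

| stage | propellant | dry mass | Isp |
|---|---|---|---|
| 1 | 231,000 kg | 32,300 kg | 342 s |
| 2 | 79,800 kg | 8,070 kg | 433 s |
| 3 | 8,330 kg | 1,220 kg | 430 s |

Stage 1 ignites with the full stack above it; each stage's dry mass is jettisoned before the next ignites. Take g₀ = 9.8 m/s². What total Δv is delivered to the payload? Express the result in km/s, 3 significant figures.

Δv ≈ 14.7 km/s

Ignition mass of stage 1 = 231,000+32,300 + 79,800+8,070 + 8,330+1,220 + 2,960 = 363,680 kg.
Stage 1: m₀ = 363,680 kg, m_f = 363,680 − 231,000 = 132,680 kg; Δv = 342×9.8×ln(2.741) = 3351.6×1.0083 ≈ 3380 m/s.
Stage 2: m₀ = 100,380 kg, m_f = 100,380 − 79,800 = 20,580 kg; Δv = 433×9.8×ln(4.878) = 4243.4×1.5846 ≈ 6724 m/s.
Stage 3: m₀ = 12,510 kg, m_f = 12,510 − 8,330 = 4,180 kg; Δv = 430×9.8×ln(2.993) = 4214.0×1.0962 ≈ 4619 m/s.
Total Δv = 3380 + 6724 + 4619 = 14723 m/s.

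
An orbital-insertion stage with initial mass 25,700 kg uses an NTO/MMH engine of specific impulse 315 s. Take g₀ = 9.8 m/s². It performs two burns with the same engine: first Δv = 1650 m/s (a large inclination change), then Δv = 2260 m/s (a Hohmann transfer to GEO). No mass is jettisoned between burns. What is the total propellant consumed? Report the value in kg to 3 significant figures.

total propellant consumed ≈ 18500 kg

v_e = Isp · g₀ = 315 × 9.8 = 3087.0 m/s.
After the first burn: m = 25700 × exp(−1650/3087.0) = 25700 × 0.58596 = 15,059.2 kg.
After the second burn: m = 15,059.2 × exp(−2260/3087.0) = 15,059.2 × 0.48090 = 7,241.97 kg.
Total propellant = m₀ − m_final = 25700 − 7,241.97 = 18,458.03 kg.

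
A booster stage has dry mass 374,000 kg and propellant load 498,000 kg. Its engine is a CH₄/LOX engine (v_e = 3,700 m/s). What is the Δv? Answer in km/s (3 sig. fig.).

m₀ = m_dry + m_prop = 374,000 + 498,000 = 872,000 kg.
Δv = v_e · ln(m₀/m_f) = 3700.0 × ln(2.332) = 3700.0 × 0.8465 ≈ 3132.2 m/s.

Δv ≈ 3.13 km/s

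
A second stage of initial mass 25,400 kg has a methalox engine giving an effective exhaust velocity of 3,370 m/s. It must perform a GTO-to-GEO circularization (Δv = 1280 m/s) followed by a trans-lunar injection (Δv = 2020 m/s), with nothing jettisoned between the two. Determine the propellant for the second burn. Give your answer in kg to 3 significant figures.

After the first burn: m = 25400 × exp(−1280/3370.0) = 25400 × 0.68398 = 17,373.1 kg.
After the second burn: m = 17,373.1 × exp(−2020/3370.0) = 17,373.1 × 0.54914 = 9,540.26 kg.
Second-burn propellant = 17,373.1 − 9,540.26 = 7,832.84 kg.

propellant for the second burn ≈ 7830 kg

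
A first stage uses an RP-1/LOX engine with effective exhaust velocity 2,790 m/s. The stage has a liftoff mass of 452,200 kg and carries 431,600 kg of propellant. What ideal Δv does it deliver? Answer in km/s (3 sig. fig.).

Δv ≈ 8.62 km/s

m_f = m₀ − m_prop = 452,200 − 431,600 = 20,600 kg.
Δv = v_e · ln(m₀/m_f) = 2790.0 × ln(21.95) = 2790.0 × 3.0888 ≈ 8617.8 m/s.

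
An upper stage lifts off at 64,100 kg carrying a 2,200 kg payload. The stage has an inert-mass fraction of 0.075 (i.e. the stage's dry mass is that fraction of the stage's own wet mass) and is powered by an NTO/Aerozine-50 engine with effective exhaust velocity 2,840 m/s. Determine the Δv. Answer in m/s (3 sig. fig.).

Stage wet mass = m₀ − payload = 64,100 − 2,200 = 61,900 kg.
Stage dry mass = ε × stage wet mass = 0.075 × 61,900 = 4,642.5 kg.
Burnout mass m_f = stage dry + payload = 4,642.5 + 2,200 = 6,842.5 kg.
Δv = v_e · ln(64,100/6,842.5) = 2840.0 × ln(9.368) = 2840.0 × 2.2373 ≈ 6354 m/s.

Δv ≈ 6350 m/s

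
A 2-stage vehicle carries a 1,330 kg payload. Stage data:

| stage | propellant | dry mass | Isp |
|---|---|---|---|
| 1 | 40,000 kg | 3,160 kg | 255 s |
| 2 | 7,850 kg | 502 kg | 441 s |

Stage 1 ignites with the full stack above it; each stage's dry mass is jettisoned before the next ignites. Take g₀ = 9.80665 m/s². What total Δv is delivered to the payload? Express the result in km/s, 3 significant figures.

Ignition mass of stage 1 = 40,000+3,160 + 7,850+502 + 1,330 = 52,842 kg.
Stage 1: m₀ = 52,842 kg, m_f = 52,842 − 40,000 = 12,842 kg; Δv = 255×9.80665×ln(4.115) = 2500.7×1.4146 ≈ 3537 m/s.
Stage 2: m₀ = 9,682 kg, m_f = 9,682 − 7,850 = 1,832 kg; Δv = 441×9.80665×ln(5.285) = 4324.7×1.6649 ≈ 7200 m/s.
Total Δv = 3537 + 7200 = 10737 m/s.

Δv ≈ 10.7 km/s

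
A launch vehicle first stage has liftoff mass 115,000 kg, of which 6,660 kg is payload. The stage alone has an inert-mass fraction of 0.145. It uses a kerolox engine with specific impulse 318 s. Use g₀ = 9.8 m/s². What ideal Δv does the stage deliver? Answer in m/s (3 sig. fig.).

Δv ≈ 5100 m/s

Stage wet mass = m₀ − payload = 115,000 − 6,660 = 108,340 kg.
Stage dry mass = ε × stage wet mass = 0.145 × 108,340 = 15,709.3 kg.
Burnout mass m_f = stage dry + payload = 15,709.3 + 6,660 = 22,369.3 kg.
v_e = Isp · g₀ = 318 × 9.8 = 3116.4 m/s.
Using Δv = v_e ln(m₀/m_f): Δv = v_e · ln(115,000/22,369.3) = 3116.4 × ln(5.141) = 3116.4 × 1.6372 ≈ 5102 m/s.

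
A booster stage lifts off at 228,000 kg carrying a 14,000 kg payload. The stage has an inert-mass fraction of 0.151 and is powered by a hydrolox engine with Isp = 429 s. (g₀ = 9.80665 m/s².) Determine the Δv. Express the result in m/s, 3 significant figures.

Stage wet mass = m₀ − payload = 228,000 − 14,000 = 214,000 kg.
Stage dry mass = ε × stage wet mass = 0.151 × 214,000 = 32,314 kg.
Burnout mass m_f = stage dry + payload = 32,314 + 14,000 = 46,314 kg.
v_e = Isp · g₀ = 429 × 9.80665 = 4207.1 m/s.
Δv = v_e · ln(228,000/46,314) = 4207.1 × ln(4.923) = 4207.1 × 1.5939 ≈ 6706 m/s.

Δv ≈ 6710 m/s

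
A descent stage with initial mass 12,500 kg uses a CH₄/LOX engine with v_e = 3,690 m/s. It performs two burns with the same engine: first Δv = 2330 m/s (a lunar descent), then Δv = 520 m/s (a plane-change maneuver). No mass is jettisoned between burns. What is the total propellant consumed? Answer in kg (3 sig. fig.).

total propellant consumed ≈ 6730 kg

After the first burn: m = 12500 × exp(−2330/3690.0) = 12500 × 0.53183 = 6,647.88 kg.
After the second burn: m = 6,647.88 × exp(−520/3690.0) = 6,647.88 × 0.86856 = 5,774.08 kg.
Total propellant = m₀ − m_final = 12500 − 5,774.08 = 6,725.92 kg.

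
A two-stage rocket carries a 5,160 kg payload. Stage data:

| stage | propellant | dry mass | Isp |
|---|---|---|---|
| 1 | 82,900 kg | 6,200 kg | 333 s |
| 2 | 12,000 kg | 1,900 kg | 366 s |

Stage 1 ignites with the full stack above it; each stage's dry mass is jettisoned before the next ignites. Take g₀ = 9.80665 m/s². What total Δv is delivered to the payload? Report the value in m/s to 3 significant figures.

Δv ≈ 8310 m/s

Ignition mass of stage 1 = 82,900+6,200 + 12,000+1,900 + 5,160 = 108,160 kg.
Stage 1: m₀ = 108,160 kg, m_f = 108,160 − 82,900 = 25,260 kg; Δv = 333×9.80665×ln(4.282) = 3265.6×1.4544 ≈ 4749 m/s.
Stage 2: m₀ = 19,060 kg, m_f = 19,060 − 12,000 = 7,060 kg; Δv = 366×9.80665×ln(2.7) = 3589.2×0.9931 ≈ 3565 m/s.
Total Δv = 4749 + 3565 = 8314 m/s.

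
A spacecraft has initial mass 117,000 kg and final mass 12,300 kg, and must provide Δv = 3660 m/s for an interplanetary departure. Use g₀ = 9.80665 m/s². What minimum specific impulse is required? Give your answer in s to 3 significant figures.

Isp ≈ 166 s

ln(m₀/m_f) = ln(117000/12300) = ln(9.512) = 2.2526.
v_e = Δv / ln(m₀/m_f) = 3660 / 2.2526 = 1624.8 m/s.
Isp = v_e / g₀ = 1624.8 / 9.80665 = 165.7 s.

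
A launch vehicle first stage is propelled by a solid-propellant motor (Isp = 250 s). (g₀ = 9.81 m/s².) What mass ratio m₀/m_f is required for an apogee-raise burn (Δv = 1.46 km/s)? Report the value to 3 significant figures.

mass ratio ≈ 1.81

v_e = Isp · g₀ = 250 × 9.81 = 2452.5 m/s.
m₀/m_f = exp(Δv / v_e) = exp(1460 / 2452.5) = exp(0.5953) = 1.8136.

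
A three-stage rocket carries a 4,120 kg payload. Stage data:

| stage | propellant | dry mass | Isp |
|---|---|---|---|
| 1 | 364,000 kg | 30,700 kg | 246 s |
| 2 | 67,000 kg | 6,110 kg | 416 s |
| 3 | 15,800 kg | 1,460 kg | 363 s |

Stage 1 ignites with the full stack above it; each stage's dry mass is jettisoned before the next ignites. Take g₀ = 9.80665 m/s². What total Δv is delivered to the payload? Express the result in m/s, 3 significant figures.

Ignition mass of stage 1 = 364,000+30,700 + 67,000+6,110 + 15,800+1,460 + 4,120 = 489,190 kg.
Stage 1: m₀ = 489,190 kg, m_f = 489,190 − 364,000 = 125,190 kg; Δv = 246×9.80665×ln(3.908) = 2412.4×1.3629 ≈ 3288 m/s.
Stage 2: m₀ = 94,490 kg, m_f = 94,490 − 67,000 = 27,490 kg; Δv = 416×9.80665×ln(3.437) = 4079.6×1.2347 ≈ 5037 m/s.
Stage 3: m₀ = 21,380 kg, m_f = 21,380 − 15,800 = 5,580 kg; Δv = 363×9.80665×ln(3.832) = 3559.8×1.3433 ≈ 4782 m/s.
Total Δv = 3288 + 5037 + 4782 = 13107 m/s.

Δv ≈ 13100 m/s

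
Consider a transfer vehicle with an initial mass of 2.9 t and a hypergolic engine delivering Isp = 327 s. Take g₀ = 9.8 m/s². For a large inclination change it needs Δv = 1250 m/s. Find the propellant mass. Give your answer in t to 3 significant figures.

propellant mass ≈ 0.937 t

v_e = Isp · g₀ = 327 × 9.8 = 3204.6 m/s.
By the Tsiolkovsky rocket equation, m₀/m_f = exp(Δv / v_e) = exp(1250 / 3204.6) = exp(0.3901) = 1.4771.
m_f = 2.9 / 1.4771 = 1.96331 t, so propellant = m₀ − m_f = 2.9 − 1.96331 = 0.93669 t.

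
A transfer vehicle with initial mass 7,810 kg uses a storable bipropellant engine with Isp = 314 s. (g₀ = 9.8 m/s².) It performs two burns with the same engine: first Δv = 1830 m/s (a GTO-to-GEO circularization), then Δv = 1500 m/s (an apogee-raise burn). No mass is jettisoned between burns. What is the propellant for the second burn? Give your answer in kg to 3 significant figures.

v_e = Isp · g₀ = 314 × 9.8 = 3077.2 m/s.
After the first burn: m = 7810 × exp(−1830/3077.2) = 7810 × 0.55173 = 4,309.01 kg.
After the second burn: m = 4,309.01 × exp(−1500/3077.2) = 4,309.01 × 0.61419 = 2,646.55 kg.
Second-burn propellant = 4,309.01 − 2,646.55 = 1,662.46 kg.

propellant for the second burn ≈ 1660 kg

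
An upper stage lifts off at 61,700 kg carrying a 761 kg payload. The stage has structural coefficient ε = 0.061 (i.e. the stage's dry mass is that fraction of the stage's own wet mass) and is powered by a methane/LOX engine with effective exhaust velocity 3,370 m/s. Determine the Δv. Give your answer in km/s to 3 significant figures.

Δv ≈ 8.84 km/s

Stage wet mass = m₀ − payload = 61,700 − 761 = 60,939 kg.
Stage dry mass = ε × stage wet mass = 0.061 × 60,939 = 3,717.28 kg.
Burnout mass m_f = stage dry + payload = 3,717.28 + 761 = 4,478.28 kg.
Using Δv = v_e ln(m₀/m_f): Δv = v_e · ln(61,700/4,478.28) = 3370.0 × ln(13.78) = 3370.0 × 2.6230 ≈ 8840 m/s.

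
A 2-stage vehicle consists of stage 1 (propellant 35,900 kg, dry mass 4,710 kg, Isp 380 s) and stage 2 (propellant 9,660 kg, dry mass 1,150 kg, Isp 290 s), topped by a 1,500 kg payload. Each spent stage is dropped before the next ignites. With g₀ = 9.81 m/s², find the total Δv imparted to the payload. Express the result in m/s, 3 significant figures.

Ignition mass of stage 1 = 35,900+4,710 + 9,660+1,150 + 1,500 = 52,920 kg.
Stage 1: m₀ = 52,920 kg, m_f = 52,920 − 35,900 = 17,020 kg; Δv = 380×9.81×ln(3.109) = 3727.8×1.1344 ≈ 4229 m/s.
Stage 2: m₀ = 12,310 kg, m_f = 12,310 − 9,660 = 2,650 kg; Δv = 290×9.81×ln(4.645) = 2844.9×1.5359 ≈ 4369 m/s.
Total Δv = 4229 + 4369 = 8598 m/s.

Δv ≈ 8600 m/s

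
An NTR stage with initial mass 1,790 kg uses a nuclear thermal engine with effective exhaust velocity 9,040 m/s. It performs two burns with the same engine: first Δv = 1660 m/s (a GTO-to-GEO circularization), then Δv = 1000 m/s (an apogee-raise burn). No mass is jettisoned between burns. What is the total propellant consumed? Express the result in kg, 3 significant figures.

total propellant consumed ≈ 456 kg

After the first burn: m = 1790 × exp(−1660/9040.0) = 1790 × 0.83225 = 1,489.73 kg.
After the second burn: m = 1,489.73 × exp(−1000/9040.0) = 1,489.73 × 0.89528 = 1,333.73 kg.
Total propellant = m₀ − m_final = 1790 − 1,333.73 = 456.27 kg.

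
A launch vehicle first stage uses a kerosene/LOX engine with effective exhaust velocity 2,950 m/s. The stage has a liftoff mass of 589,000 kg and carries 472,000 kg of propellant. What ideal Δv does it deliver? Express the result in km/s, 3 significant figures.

m_f = m₀ − m_prop = 589,000 − 472,000 = 117,000 kg.
From the ideal rocket equation, Δv = v_e · ln(m₀/m_f) = 2950.0 × ln(5.034) = 2950.0 × 1.6163 ≈ 4767.9 m/s.

Δv ≈ 4.77 km/s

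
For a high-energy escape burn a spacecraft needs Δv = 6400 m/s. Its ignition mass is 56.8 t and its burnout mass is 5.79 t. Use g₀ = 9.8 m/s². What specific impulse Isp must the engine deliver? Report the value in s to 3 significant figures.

ln(m₀/m_f) = ln(56800/5790) = ln(9.81) = 2.2834.
Using Δv = v_e ln(m₀/m_f): v_e = Δv / ln(m₀/m_f) = 6400 / 2.2834 = 2802.8 m/s.
Isp = v_e / g₀ = 2802.8 / 9.8 = 286.0 s.

Isp ≈ 286 s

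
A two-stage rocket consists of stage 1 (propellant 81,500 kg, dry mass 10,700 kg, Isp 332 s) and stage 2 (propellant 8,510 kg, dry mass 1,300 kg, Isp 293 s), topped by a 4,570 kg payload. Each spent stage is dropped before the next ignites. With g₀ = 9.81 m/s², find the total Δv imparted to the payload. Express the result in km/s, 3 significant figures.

Ignition mass of stage 1 = 81,500+10,700 + 8,510+1,300 + 4,570 = 106,580 kg.
Stage 1: m₀ = 106,580 kg, m_f = 106,580 − 81,500 = 25,080 kg; Δv = 332×9.81×ln(4.25) = 3256.9×1.4468 ≈ 4712 m/s.
Stage 2: m₀ = 14,380 kg, m_f = 14,380 − 8,510 = 5,870 kg; Δv = 293×9.81×ln(2.45) = 2874.3×0.8960 ≈ 2575 m/s.
Total Δv = 4712 + 2575 = 7287 m/s.

Δv ≈ 7.29 km/s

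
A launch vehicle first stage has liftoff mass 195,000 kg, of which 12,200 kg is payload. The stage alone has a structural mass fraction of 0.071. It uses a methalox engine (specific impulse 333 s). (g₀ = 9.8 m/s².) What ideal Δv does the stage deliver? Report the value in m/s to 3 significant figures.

Δv ≈ 6680 m/s

Stage wet mass = m₀ − payload = 195,000 − 12,200 = 182,800 kg.
Stage dry mass = ε × stage wet mass = 0.071 × 182,800 = 12,978.8 kg.
Burnout mass m_f = stage dry + payload = 12,978.8 + 12,200 = 25,178.8 kg.
v_e = Isp · g₀ = 333 × 9.8 = 3263.4 m/s.
By the Tsiolkovsky rocket equation, Δv = v_e · ln(195,000/25,178.8) = 3263.4 × ln(7.745) = 3263.4 × 2.0470 ≈ 6680 m/s.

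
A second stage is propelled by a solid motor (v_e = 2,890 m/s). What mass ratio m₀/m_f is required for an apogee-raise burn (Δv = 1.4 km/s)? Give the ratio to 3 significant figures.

Using Δv = v_e ln(m₀/m_f): m₀/m_f = exp(Δv / v_e) = exp(1400 / 2890.0) = exp(0.4844) = 1.6232.

mass ratio ≈ 1.62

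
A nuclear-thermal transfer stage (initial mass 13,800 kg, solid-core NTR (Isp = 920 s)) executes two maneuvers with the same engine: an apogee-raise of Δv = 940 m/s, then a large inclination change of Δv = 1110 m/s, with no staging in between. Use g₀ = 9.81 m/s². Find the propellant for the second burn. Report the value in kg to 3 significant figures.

propellant for the second burn ≈ 1440 kg

v_e = Isp · g₀ = 920 × 9.81 = 9025.2 m/s.
After the first burn: m = 13800 × exp(−940/9025.2) = 13800 × 0.90109 = 12,435 kg.
After the second burn: m = 12,435 × exp(−1110/9025.2) = 12,435 × 0.88427 = 10,995.9 kg.
Second-burn propellant = 12,435 − 10,995.9 = 1,439.1 kg.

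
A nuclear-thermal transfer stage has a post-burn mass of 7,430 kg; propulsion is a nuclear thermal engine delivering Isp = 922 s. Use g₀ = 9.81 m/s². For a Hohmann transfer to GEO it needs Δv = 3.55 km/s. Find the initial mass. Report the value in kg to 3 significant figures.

v_e = Isp · g₀ = 922 × 9.81 = 9044.8 m/s.
m₀/m_f = exp(Δv / v_e) = exp(3550 / 9044.8) = exp(0.3925) = 1.4807.
m₀ = m_f × 1.4807 = 7,430 × 1.4807 = 11,001.6 kg.

initial mass ≈ 11000 kg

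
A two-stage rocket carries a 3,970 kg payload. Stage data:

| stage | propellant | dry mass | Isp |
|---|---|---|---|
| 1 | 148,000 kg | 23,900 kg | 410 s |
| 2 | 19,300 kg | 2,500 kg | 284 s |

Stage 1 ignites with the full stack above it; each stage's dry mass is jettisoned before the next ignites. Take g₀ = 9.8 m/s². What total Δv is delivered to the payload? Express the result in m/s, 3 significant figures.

Δv ≈ 9400 m/s

Ignition mass of stage 1 = 148,000+23,900 + 19,300+2,500 + 3,970 = 197,670 kg.
Stage 1: m₀ = 197,670 kg, m_f = 197,670 − 148,000 = 49,670 kg; Δv = 410×9.8×ln(3.98) = 4018.0×1.3812 ≈ 5550 m/s.
Stage 2: m₀ = 25,770 kg, m_f = 25,770 − 19,300 = 6,470 kg; Δv = 284×9.8×ln(3.983) = 2783.2×1.3820 ≈ 3846 m/s.
Total Δv = 5550 + 3846 = 9396 m/s.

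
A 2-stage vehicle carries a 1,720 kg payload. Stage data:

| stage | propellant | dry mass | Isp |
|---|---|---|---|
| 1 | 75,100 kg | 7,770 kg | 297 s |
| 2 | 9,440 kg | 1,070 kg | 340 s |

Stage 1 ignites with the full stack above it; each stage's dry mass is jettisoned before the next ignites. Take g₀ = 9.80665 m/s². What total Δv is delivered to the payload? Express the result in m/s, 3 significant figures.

Ignition mass of stage 1 = 75,100+7,770 + 9,440+1,070 + 1,720 = 95,100 kg.
Stage 1: m₀ = 95,100 kg, m_f = 95,100 − 75,100 = 20,000 kg; Δv = 297×9.80665×ln(4.755) = 2912.6×1.5592 ≈ 4541 m/s.
Stage 2: m₀ = 12,230 kg, m_f = 12,230 − 9,440 = 2,790 kg; Δv = 340×9.80665×ln(4.384) = 3334.3×1.4779 ≈ 4928 m/s.
Total Δv = 4541 + 4928 = 9469 m/s.

Δv ≈ 9470 m/s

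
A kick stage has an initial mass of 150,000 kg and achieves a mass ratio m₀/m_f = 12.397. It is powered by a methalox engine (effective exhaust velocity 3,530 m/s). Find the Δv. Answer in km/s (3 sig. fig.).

From the ideal rocket equation, Δv = v_e · ln(12.397) = 3530.0 × 2.5175 ≈ 8886.6 m/s.

Δv ≈ 8.89 km/s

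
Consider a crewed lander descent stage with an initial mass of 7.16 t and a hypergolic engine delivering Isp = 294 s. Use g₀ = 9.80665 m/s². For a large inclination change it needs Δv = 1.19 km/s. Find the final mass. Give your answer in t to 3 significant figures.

v_e = Isp · g₀ = 294 × 9.80665 = 2883.2 m/s.
Using Δv = v_e ln(m₀/m_f): m₀/m_f = exp(Δv / v_e) = exp(1190 / 2883.2) = exp(0.4127) = 1.5110.
m_f = m₀ / 1.5110 = 7.16 / 1.5110 = 4.73858 t.

final mass ≈ 4.74 t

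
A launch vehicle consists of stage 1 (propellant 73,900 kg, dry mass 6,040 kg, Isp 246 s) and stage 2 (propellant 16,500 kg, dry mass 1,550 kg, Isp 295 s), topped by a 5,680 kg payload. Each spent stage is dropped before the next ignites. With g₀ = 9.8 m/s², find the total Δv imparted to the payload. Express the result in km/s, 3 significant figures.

Δv ≈ 6.44 km/s

Ignition mass of stage 1 = 73,900+6,040 + 16,500+1,550 + 5,680 = 103,670 kg.
Stage 1: m₀ = 103,670 kg, m_f = 103,670 − 73,900 = 29,770 kg; Δv = 246×9.8×ln(3.482) = 2410.8×1.2477 ≈ 3008 m/s.
Stage 2: m₀ = 23,730 kg, m_f = 23,730 − 16,500 = 7,230 kg; Δv = 295×9.8×ln(3.282) = 2891.0×1.1885 ≈ 3436 m/s.
Total Δv = 3008 + 3436 = 6444 m/s.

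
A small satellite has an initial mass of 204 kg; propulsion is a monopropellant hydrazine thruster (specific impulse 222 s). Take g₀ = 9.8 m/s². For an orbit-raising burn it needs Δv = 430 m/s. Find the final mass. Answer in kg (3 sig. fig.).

final mass ≈ 167 kg

v_e = Isp · g₀ = 222 × 9.8 = 2175.6 m/s.
m₀/m_f = exp(Δv / v_e) = exp(430 / 2175.6) = exp(0.1976) = 1.2185.
m_f = m₀ / 1.2185 = 204 / 1.2185 = 167.419 kg.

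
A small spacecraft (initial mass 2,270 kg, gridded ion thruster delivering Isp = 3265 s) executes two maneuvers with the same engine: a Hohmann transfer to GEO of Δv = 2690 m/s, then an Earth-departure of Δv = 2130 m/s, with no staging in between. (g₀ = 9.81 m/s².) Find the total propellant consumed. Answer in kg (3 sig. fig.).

v_e = Isp · g₀ = 3265 × 9.81 = 32029.7 m/s.
After the first burn: m = 2270 × exp(−2690/32029.7) = 2270 × 0.91945 = 2,087.15 kg.
After the second burn: m = 2,087.15 × exp(−2130/32029.7) = 2,087.15 × 0.93566 = 1,952.86 kg.
Total propellant = m₀ − m_final = 2270 − 1,952.86 = 317.14 kg.

total propellant consumed ≈ 317 kg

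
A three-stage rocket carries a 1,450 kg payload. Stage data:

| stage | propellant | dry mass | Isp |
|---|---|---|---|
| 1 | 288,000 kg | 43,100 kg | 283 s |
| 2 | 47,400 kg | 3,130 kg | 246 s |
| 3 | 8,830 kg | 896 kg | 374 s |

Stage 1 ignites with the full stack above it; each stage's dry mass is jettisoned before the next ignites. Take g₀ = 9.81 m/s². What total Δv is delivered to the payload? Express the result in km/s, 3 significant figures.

Δv ≈ 12.9 km/s

Ignition mass of stage 1 = 288,000+43,100 + 47,400+3,130 + 8,830+896 + 1,450 = 392,806 kg.
Stage 1: m₀ = 392,806 kg, m_f = 392,806 − 288,000 = 104,806 kg; Δv = 283×9.81×ln(3.748) = 2776.2×1.3212 ≈ 3668 m/s.
Stage 2: m₀ = 61,706 kg, m_f = 61,706 − 47,400 = 14,306 kg; Δv = 246×9.81×ln(4.313) = 2413.3×1.4617 ≈ 3527 m/s.
Stage 3: m₀ = 11,176 kg, m_f = 11,176 − 8,830 = 2,346 kg; Δv = 374×9.81×ln(4.764) = 3668.9×1.5611 ≈ 5727 m/s.
Total Δv = 3668 + 3527 + 5727 = 12922 m/s.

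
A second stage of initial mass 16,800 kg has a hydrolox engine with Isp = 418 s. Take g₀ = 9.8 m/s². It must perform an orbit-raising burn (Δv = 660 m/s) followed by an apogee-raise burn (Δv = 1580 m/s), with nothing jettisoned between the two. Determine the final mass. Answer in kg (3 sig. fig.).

v_e = Isp · g₀ = 418 × 9.8 = 4096.4 m/s.
After the first burn: m = 16800 × exp(−660/4096.4) = 16800 × 0.85119 = 14,300 kg.
After the second burn: m = 14,300 × exp(−1580/4096.4) = 14,300 × 0.67997 = 9,723.57 kg.

final mass ≈ 9720 kg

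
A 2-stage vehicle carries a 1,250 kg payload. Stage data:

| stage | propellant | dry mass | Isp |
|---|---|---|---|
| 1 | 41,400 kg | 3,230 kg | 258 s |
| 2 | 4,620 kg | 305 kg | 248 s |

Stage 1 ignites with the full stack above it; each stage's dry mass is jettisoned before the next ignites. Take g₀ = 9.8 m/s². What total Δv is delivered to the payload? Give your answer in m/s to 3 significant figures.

Ignition mass of stage 1 = 41,400+3,230 + 4,620+305 + 1,250 = 50,805 kg.
Stage 1: m₀ = 50,805 kg, m_f = 50,805 − 41,400 = 9,405 kg; Δv = 258×9.8×ln(5.402) = 2528.4×1.6868 ≈ 4265 m/s.
Stage 2: m₀ = 6,175 kg, m_f = 6,175 − 4,620 = 1,555 kg; Δv = 248×9.8×ln(3.971) = 2430.4×1.3790 ≈ 3352 m/s.
Total Δv = 4265 + 3352 = 7617 m/s.

Δv ≈ 7620 m/s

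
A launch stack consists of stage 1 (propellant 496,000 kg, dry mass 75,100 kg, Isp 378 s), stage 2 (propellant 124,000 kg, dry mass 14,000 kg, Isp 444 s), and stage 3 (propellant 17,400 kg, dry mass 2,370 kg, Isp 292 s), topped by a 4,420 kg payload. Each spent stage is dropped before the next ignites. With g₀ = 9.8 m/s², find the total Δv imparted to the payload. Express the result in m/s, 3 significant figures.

Ignition mass of stage 1 = 496,000+75,100 + 124,000+14,000 + 17,400+2,370 + 4,420 = 733,290 kg.
Stage 1: m₀ = 733,290 kg, m_f = 733,290 − 496,000 = 237,290 kg; Δv = 378×9.8×ln(3.09) = 3704.4×1.1283 ≈ 4180 m/s.
Stage 2: m₀ = 162,190 kg, m_f = 162,190 − 124,000 = 38,190 kg; Δv = 444×9.8×ln(4.247) = 4351.2×1.4462 ≈ 6293 m/s.
Stage 3: m₀ = 24,190 kg, m_f = 24,190 − 17,400 = 6,790 kg; Δv = 292×9.8×ln(3.563) = 2861.6×1.2705 ≈ 3636 m/s.
Total Δv = 4180 + 6293 + 3636 = 14109 m/s.

Δv ≈ 14100 m/s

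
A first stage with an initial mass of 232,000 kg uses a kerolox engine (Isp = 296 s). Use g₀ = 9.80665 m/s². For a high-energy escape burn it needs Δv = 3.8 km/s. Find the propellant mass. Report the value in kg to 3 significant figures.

propellant mass ≈ 169000 kg

v_e = Isp · g₀ = 296 × 9.80665 = 2902.8 m/s.
By the Tsiolkovsky rocket equation, m₀/m_f = exp(Δv / v_e) = exp(3800 / 2902.8) = exp(1.3091) = 3.7028.
m_f = 232,000 / 3.7028 = 62,655.3 kg, so propellant = m₀ − m_f = 232,000 − 62,655.3 = 169,344.7 kg.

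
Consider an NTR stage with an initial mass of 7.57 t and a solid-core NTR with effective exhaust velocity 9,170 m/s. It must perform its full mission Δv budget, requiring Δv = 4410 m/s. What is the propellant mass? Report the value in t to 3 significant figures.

propellant mass ≈ 2.89 t

By the Tsiolkovsky rocket equation, m₀/m_f = exp(Δv / v_e) = exp(4410 / 9170.0) = exp(0.4809) = 1.6176.
m_f = 7.57 / 1.6176 = 4.67977 t, so propellant = m₀ − m_f = 7.57 − 4.67977 = 2.89023 t.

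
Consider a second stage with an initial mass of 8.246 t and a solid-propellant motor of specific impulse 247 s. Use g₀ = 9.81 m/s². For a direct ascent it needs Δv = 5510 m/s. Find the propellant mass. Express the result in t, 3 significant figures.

propellant mass ≈ 7.40 t

v_e = Isp · g₀ = 247 × 9.81 = 2423.1 m/s.
By the Tsiolkovsky rocket equation, m₀/m_f = exp(Δv / v_e) = exp(5510 / 2423.1) = exp(2.2740) = 9.7180.
m_f = 8.246 / 9.7180 = 0.848529 t, so propellant = m₀ − m_f = 8.246 − 0.848529 = 7.397471 t.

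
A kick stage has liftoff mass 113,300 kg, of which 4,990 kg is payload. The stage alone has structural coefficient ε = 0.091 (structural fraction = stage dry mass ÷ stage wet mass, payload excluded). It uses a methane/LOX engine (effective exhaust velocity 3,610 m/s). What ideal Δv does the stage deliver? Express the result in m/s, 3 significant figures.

Δv ≈ 7340 m/s

Stage wet mass = m₀ − payload = 113,300 − 4,990 = 108,310 kg.
Stage dry mass = ε × stage wet mass = 0.091 × 108,310 = 9,856.21 kg.
Burnout mass m_f = stage dry + payload = 9,856.21 + 4,990 = 14,846.21 kg.
Δv = v_e · ln(113,300/14,846.21) = 3610.0 × ln(7.632) = 3610.0 × 2.0323 ≈ 7337 m/s.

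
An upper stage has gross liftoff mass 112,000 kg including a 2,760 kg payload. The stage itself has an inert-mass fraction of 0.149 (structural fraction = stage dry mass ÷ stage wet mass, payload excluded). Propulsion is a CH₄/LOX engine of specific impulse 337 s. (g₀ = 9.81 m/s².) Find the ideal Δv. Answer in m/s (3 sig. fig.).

Δv ≈ 5860 m/s

Stage wet mass = m₀ − payload = 112,000 − 2,760 = 109,240 kg.
Stage dry mass = ε × stage wet mass = 0.149 × 109,240 = 16,276.8 kg.
Burnout mass m_f = stage dry + payload = 16,276.8 + 2,760 = 19,036.8 kg.
v_e = Isp · g₀ = 337 × 9.81 = 3306.0 m/s.
Δv = v_e · ln(112,000/19,036.8) = 3306.0 × ln(5.883) = 3306.0 × 1.7721 ≈ 5859 m/s.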